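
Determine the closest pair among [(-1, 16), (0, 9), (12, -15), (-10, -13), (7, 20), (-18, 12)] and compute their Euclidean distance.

Computing all pairwise distances among 6 points:

d((-1, 16), (0, 9)) = 7.0711 <-- minimum
d((-1, 16), (12, -15)) = 33.6155
d((-1, 16), (-10, -13)) = 30.3645
d((-1, 16), (7, 20)) = 8.9443
d((-1, 16), (-18, 12)) = 17.4642
d((0, 9), (12, -15)) = 26.8328
d((0, 9), (-10, -13)) = 24.1661
d((0, 9), (7, 20)) = 13.0384
d((0, 9), (-18, 12)) = 18.2483
d((12, -15), (-10, -13)) = 22.0907
d((12, -15), (7, 20)) = 35.3553
d((12, -15), (-18, 12)) = 40.3609
d((-10, -13), (7, 20)) = 37.1214
d((-10, -13), (-18, 12)) = 26.2488
d((7, 20), (-18, 12)) = 26.2488

Closest pair: (-1, 16) and (0, 9) with distance 7.0711

The closest pair is (-1, 16) and (0, 9) with Euclidean distance 7.0711. For 6 points, brute-force pairwise comparison is shown above. For large n, the divide-and-conquer algorithm (sort by x, recurse on halves, check the dividing strip) achieves O(n log n).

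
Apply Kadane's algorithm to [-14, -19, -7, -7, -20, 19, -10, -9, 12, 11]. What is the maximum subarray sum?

Using Kadane's algorithm on [-14, -19, -7, -7, -20, 19, -10, -9, 12, 11]:

Scanning through the array:
Position 1 (value -19): max_ending_here = -19, max_so_far = -14
Position 2 (value -7): max_ending_here = -7, max_so_far = -7
Position 3 (value -7): max_ending_here = -7, max_so_far = -7
Position 4 (value -20): max_ending_here = -20, max_so_far = -7
Position 5 (value 19): max_ending_here = 19, max_so_far = 19
Position 6 (value -10): max_ending_here = 9, max_so_far = 19
Position 7 (value -9): max_ending_here = 0, max_so_far = 19
Position 8 (value 12): max_ending_here = 12, max_so_far = 19
Position 9 (value 11): max_ending_here = 23, max_so_far = 23

Maximum subarray: [19, -10, -9, 12, 11]
Maximum sum: 23

The maximum subarray is [19, -10, -9, 12, 11] with sum 23. This subarray runs from index 5 to index 9.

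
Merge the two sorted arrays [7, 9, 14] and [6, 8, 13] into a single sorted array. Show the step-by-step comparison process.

Merging process:

Compare 7 vs 6: take 6 from right. Merged: [6]
Compare 7 vs 8: take 7 from left. Merged: [6, 7]
Compare 9 vs 8: take 8 from right. Merged: [6, 7, 8]
Compare 9 vs 13: take 9 from left. Merged: [6, 7, 8, 9]
Compare 14 vs 13: take 13 from right. Merged: [6, 7, 8, 9, 13]
Append remaining from left: [14]. Merged: [6, 7, 8, 9, 13, 14]

Final merged array: [6, 7, 8, 9, 13, 14]
Total comparisons: 5

The merged array is [6, 7, 8, 9, 13, 14], requiring 5 comparisons. The merge step runs in O(n) time where n is the total number of elements.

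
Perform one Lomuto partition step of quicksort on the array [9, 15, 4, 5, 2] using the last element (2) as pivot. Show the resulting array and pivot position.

Lomuto partition with pivot = 2:

Initial array: [9, 15, 4, 5, 2]

arr[0]=9 > 2: no swap
arr[1]=15 > 2: no swap
arr[2]=4 > 2: no swap
arr[3]=5 > 2: no swap

Place pivot at position 0: [2, 15, 4, 5, 9]
Pivot position: 0

After partitioning with pivot 2, the array becomes [2, 15, 4, 5, 9]. The pivot is placed at index 0. All elements to the left of the pivot are <= 2, and all elements to the right are > 2.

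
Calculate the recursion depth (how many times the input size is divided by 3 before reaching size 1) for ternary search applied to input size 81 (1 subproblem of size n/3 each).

For divide and conquer with division factor 3:

Problem sizes at each level:
Level 0: 81
Level 1: 27
Level 2: 9
Level 3: 3
Level 4: 1

The root is level 0 and the size-1 base case is level 4 (the tree spans levels 0 through 4, i.e. 5 levels counting the root), so the depth is the number of divisions: log_3(81) = 4

The recursion tree depth is log_3(81) = 4. At each level, the problem size is divided by 3, so it takes 4 divisions to reduce to a base case of size 1. The algorithm makes 1 recursive call at each level.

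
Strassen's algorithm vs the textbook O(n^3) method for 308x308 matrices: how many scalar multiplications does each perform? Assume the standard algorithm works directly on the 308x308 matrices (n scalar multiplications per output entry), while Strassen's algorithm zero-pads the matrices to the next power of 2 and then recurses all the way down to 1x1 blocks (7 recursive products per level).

Matrix multiplication for 308x308 matrices:

Strassen's algorithm requires power-of-2 dimensions. Pad 308x308 to 512x512 (next power of 2).

Standard algorithm: 308^3 = 29218112 multiplications
Strassen's algorithm: 7^(log2(512)) = 7^9 = 40353607 multiplications
Difference: 29218112 - 40353607 = -11135495 (Strassen uses MORE here due to padding overhead — for small or just-over-power-of-2 n, padding can outweigh the per-level savings)

Standard: 29218112 multiplications (308^3). Strassen: 40353607 multiplications (7^9, after padding to 512x512). Strassen reduces 8 recursive multiplications to 7 at each level.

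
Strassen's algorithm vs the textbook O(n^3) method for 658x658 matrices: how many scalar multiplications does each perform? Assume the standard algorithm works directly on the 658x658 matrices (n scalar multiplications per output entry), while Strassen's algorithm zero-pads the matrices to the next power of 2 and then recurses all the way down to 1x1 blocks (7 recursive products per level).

Matrix multiplication for 658x658 matrices:

Strassen's algorithm requires power-of-2 dimensions. Pad 658x658 to 1024x1024 (next power of 2).

Standard algorithm: 658^3 = 284890312 multiplications
Strassen's algorithm: 7^(log2(1024)) = 7^10 = 282475249 multiplications
Savings: 284890312 - 282475249 = 2415063 multiplications

Standard: 284890312 multiplications (658^3). Strassen: 282475249 multiplications (7^10, after padding to 1024x1024). Strassen reduces 8 recursive multiplications to 7 at each level.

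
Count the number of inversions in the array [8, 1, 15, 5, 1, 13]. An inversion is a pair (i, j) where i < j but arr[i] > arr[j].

Finding inversions in [8, 1, 15, 5, 1, 13]:

(0, 1): arr[0]=8 > arr[1]=1
(0, 3): arr[0]=8 > arr[3]=5
(0, 4): arr[0]=8 > arr[4]=1
(2, 3): arr[2]=15 > arr[3]=5
(2, 4): arr[2]=15 > arr[4]=1
(2, 5): arr[2]=15 > arr[5]=13
(3, 4): arr[3]=5 > arr[4]=1

Total inversions: 7

The array has 7 inversion(s): (0,1), (0,3), (0,4), (2,3), (2,4), (2,5), (3,4). Each pair (i,j) satisfies i < j and arr[i] > arr[j].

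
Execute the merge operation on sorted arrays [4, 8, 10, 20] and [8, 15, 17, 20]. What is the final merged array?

Merging process:

Compare 4 vs 8: take 4 from left. Merged: [4]
Compare 8 vs 8: take 8 from left. Merged: [4, 8]
Compare 10 vs 8: take 8 from right. Merged: [4, 8, 8]
Compare 10 vs 15: take 10 from left. Merged: [4, 8, 8, 10]
Compare 20 vs 15: take 15 from right. Merged: [4, 8, 8, 10, 15]
Compare 20 vs 17: take 17 from right. Merged: [4, 8, 8, 10, 15, 17]
Compare 20 vs 20: take 20 from left. Merged: [4, 8, 8, 10, 15, 17, 20]
Append remaining from right: [20]. Merged: [4, 8, 8, 10, 15, 17, 20, 20]

Final merged array: [4, 8, 8, 10, 15, 17, 20, 20]
Total comparisons: 7

The merged array is [4, 8, 8, 10, 15, 17, 20, 20], requiring 7 comparisons. The merge step runs in O(n) time where n is the total number of elements.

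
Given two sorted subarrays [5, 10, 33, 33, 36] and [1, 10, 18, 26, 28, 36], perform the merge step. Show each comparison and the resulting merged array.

Merging process:

Compare 5 vs 1: take 1 from right. Merged: [1]
Compare 5 vs 10: take 5 from left. Merged: [1, 5]
Compare 10 vs 10: take 10 from left. Merged: [1, 5, 10]
Compare 33 vs 10: take 10 from right. Merged: [1, 5, 10, 10]
Compare 33 vs 18: take 18 from right. Merged: [1, 5, 10, 10, 18]
Compare 33 vs 26: take 26 from right. Merged: [1, 5, 10, 10, 18, 26]
Compare 33 vs 28: take 28 from right. Merged: [1, 5, 10, 10, 18, 26, 28]
Compare 33 vs 36: take 33 from left. Merged: [1, 5, 10, 10, 18, 26, 28, 33]
Compare 33 vs 36: take 33 from left. Merged: [1, 5, 10, 10, 18, 26, 28, 33, 33]
Compare 36 vs 36: take 36 from left. Merged: [1, 5, 10, 10, 18, 26, 28, 33, 33, 36]
Append remaining from right: [36]. Merged: [1, 5, 10, 10, 18, 26, 28, 33, 33, 36, 36]

Final merged array: [1, 5, 10, 10, 18, 26, 28, 33, 33, 36, 36]
Total comparisons: 10

The merged array is [1, 5, 10, 10, 18, 26, 28, 33, 33, 36, 36], requiring 10 comparisons. The merge step runs in O(n) time where n is the total number of elements.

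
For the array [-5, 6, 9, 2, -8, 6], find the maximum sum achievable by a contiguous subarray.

Using Kadane's algorithm on [-5, 6, 9, 2, -8, 6]:

Scanning through the array:
Position 1 (value 6): max_ending_here = 6, max_so_far = 6
Position 2 (value 9): max_ending_here = 15, max_so_far = 15
Position 3 (value 2): max_ending_here = 17, max_so_far = 17
Position 4 (value -8): max_ending_here = 9, max_so_far = 17
Position 5 (value 6): max_ending_here = 15, max_so_far = 17

Maximum subarray: [6, 9, 2]
Maximum sum: 17

The maximum subarray is [6, 9, 2] with sum 17. This subarray runs from index 1 to index 3.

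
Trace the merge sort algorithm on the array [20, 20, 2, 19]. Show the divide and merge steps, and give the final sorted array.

Merge sort trace:

Split: [20, 20, 2, 19] -> [20, 20] and [2, 19]
  Split: [20, 20] -> [20] and [20]
  Merge: [20] + [20] -> [20, 20]
  Split: [2, 19] -> [2] and [19]
  Merge: [2] + [19] -> [2, 19]
Merge: [20, 20] + [2, 19] -> [2, 19, 20, 20]

Final sorted array: [2, 19, 20, 20]

The merge sort proceeds by recursively splitting the array and merging sorted halves.
After all merges, the sorted array is [2, 19, 20, 20].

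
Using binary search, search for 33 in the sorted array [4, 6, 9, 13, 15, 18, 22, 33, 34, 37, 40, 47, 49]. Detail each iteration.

Binary search for 33 in [4, 6, 9, 13, 15, 18, 22, 33, 34, 37, 40, 47, 49]:

lo=0, hi=12, mid=6, arr[mid]=22 -> 22 < 33, search right half
lo=7, hi=12, mid=9, arr[mid]=37 -> 37 > 33, search left half
lo=7, hi=8, mid=7, arr[mid]=33 -> Found target at index 7!

Binary search finds 33 at index 7 after 3 comparisons. The search repeatedly halves the search space by comparing with the middle element.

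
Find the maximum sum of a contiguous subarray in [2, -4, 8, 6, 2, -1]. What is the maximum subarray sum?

Using Kadane's algorithm on [2, -4, 8, 6, 2, -1]:

Scanning through the array:
Position 1 (value -4): max_ending_here = -2, max_so_far = 2
Position 2 (value 8): max_ending_here = 8, max_so_far = 8
Position 3 (value 6): max_ending_here = 14, max_so_far = 14
Position 4 (value 2): max_ending_here = 16, max_so_far = 16
Position 5 (value -1): max_ending_here = 15, max_so_far = 16

Maximum subarray: [8, 6, 2]
Maximum sum: 16

The maximum subarray is [8, 6, 2] with sum 16. This subarray runs from index 2 to index 4.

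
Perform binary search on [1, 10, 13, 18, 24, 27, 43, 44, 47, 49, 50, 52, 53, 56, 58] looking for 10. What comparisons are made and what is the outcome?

Binary search for 10 in [1, 10, 13, 18, 24, 27, 43, 44, 47, 49, 50, 52, 53, 56, 58]:

lo=0, hi=14, mid=7, arr[mid]=44 -> 44 > 10, search left half
lo=0, hi=6, mid=3, arr[mid]=18 -> 18 > 10, search left half
lo=0, hi=2, mid=1, arr[mid]=10 -> Found target at index 1!

Binary search finds 10 at index 1 after 3 comparisons. The search repeatedly halves the search space by comparing with the middle element.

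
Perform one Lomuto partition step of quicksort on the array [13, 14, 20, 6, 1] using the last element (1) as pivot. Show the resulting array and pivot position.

Lomuto partition with pivot = 1:

Initial array: [13, 14, 20, 6, 1]

arr[0]=13 > 1: no swap
arr[1]=14 > 1: no swap
arr[2]=20 > 1: no swap
arr[3]=6 > 1: no swap

Place pivot at position 0: [1, 14, 20, 6, 13]
Pivot position: 0

After partitioning with pivot 1, the array becomes [1, 14, 20, 6, 13]. The pivot is placed at index 0. All elements to the left of the pivot are <= 1, and all elements to the right are > 1.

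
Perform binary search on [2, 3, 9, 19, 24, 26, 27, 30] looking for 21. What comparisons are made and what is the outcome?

Binary search for 21 in [2, 3, 9, 19, 24, 26, 27, 30]:

lo=0, hi=7, mid=3, arr[mid]=19 -> 19 < 21, search right half
lo=4, hi=7, mid=5, arr[mid]=26 -> 26 > 21, search left half
lo=4, hi=4, mid=4, arr[mid]=24 -> 24 > 21, search left half
lo=4 > hi=3, target 21 not found

Binary search determines that 21 is not in the array after 3 comparisons. The search space was exhausted without finding the target.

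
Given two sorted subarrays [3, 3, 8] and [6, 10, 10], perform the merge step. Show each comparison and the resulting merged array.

Merging process:

Compare 3 vs 6: take 3 from left. Merged: [3]
Compare 3 vs 6: take 3 from left. Merged: [3, 3]
Compare 8 vs 6: take 6 from right. Merged: [3, 3, 6]
Compare 8 vs 10: take 8 from left. Merged: [3, 3, 6, 8]
Append remaining from right: [10, 10]. Merged: [3, 3, 6, 8, 10, 10]

Final merged array: [3, 3, 6, 8, 10, 10]
Total comparisons: 4

The merged array is [3, 3, 6, 8, 10, 10], requiring 4 comparisons. The merge step runs in O(n) time where n is the total number of elements.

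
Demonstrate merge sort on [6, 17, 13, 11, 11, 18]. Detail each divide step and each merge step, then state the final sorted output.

Merge sort trace:

Split: [6, 17, 13, 11, 11, 18] -> [6, 17, 13] and [11, 11, 18]
  Split: [6, 17, 13] -> [6] and [17, 13]
    Split: [17, 13] -> [17] and [13]
    Merge: [17] + [13] -> [13, 17]
  Merge: [6] + [13, 17] -> [6, 13, 17]
  Split: [11, 11, 18] -> [11] and [11, 18]
    Split: [11, 18] -> [11] and [18]
    Merge: [11] + [18] -> [11, 18]
  Merge: [11] + [11, 18] -> [11, 11, 18]
Merge: [6, 13, 17] + [11, 11, 18] -> [6, 11, 11, 13, 17, 18]

Final sorted array: [6, 11, 11, 13, 17, 18]

The merge sort proceeds by recursively splitting the array and merging sorted halves.
After all merges, the sorted array is [6, 11, 11, 13, 17, 18].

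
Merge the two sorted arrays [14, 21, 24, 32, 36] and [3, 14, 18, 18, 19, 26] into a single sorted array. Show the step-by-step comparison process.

Merging process:

Compare 14 vs 3: take 3 from right. Merged: [3]
Compare 14 vs 14: take 14 from left. Merged: [3, 14]
Compare 21 vs 14: take 14 from right. Merged: [3, 14, 14]
Compare 21 vs 18: take 18 from right. Merged: [3, 14, 14, 18]
Compare 21 vs 18: take 18 from right. Merged: [3, 14, 14, 18, 18]
Compare 21 vs 19: take 19 from right. Merged: [3, 14, 14, 18, 18, 19]
Compare 21 vs 26: take 21 from left. Merged: [3, 14, 14, 18, 18, 19, 21]
Compare 24 vs 26: take 24 from left. Merged: [3, 14, 14, 18, 18, 19, 21, 24]
Compare 32 vs 26: take 26 from right. Merged: [3, 14, 14, 18, 18, 19, 21, 24, 26]
Append remaining from left: [32, 36]. Merged: [3, 14, 14, 18, 18, 19, 21, 24, 26, 32, 36]

Final merged array: [3, 14, 14, 18, 18, 19, 21, 24, 26, 32, 36]
Total comparisons: 9

The merged array is [3, 14, 14, 18, 18, 19, 21, 24, 26, 32, 36], requiring 9 comparisons. The merge step runs in O(n) time where n is the total number of elements.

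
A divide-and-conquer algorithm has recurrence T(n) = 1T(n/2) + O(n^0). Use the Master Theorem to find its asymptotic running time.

Master Theorem for T(n) = 1T(n/2) + O(n^0):

a = 1, b = 2, c = 0
log_b(a) = log_2(1) = 0.0000

Case 2: c = 0 = log_2(1) = 0.0000
T(n) = O(n^0 log n) = O(log n)

For T(n) = 1T(n/2) + O(n^0): log_2(1) = 0.0000. This is Case 2 of the Master Theorem (c = log_b(a), equal work at all levels), giving O(log n).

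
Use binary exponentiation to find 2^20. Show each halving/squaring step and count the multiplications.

Computing 2^20 by squaring (build up from 2^1; each line after the first costs one multiplication):

2^1 = 2
2^2 = (2^1)^2 = 2^2 = 4
2^4 = (2^2)^2 = 4^2 = 16
2^5 = 2 * 2^4 = 2 * 16 = 32
2^10 = (2^5)^2 = 32^2 = 1024
2^20 = (2^10)^2 = 1024^2 = 1048576

Result: 1048576
Multiplications needed: 5 (5 lines after 2^1)

2^20 = 1048576. Using exponentiation by squaring, this requires 5 multiplications. The key idea: if the exponent is even, square the half-power; if odd, multiply by the base once.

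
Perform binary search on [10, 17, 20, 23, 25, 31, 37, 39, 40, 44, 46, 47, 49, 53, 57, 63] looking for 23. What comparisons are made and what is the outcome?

Binary search for 23 in [10, 17, 20, 23, 25, 31, 37, 39, 40, 44, 46, 47, 49, 53, 57, 63]:

lo=0, hi=15, mid=7, arr[mid]=39 -> 39 > 23, search left half
lo=0, hi=6, mid=3, arr[mid]=23 -> Found target at index 3!

Binary search finds 23 at index 3 after 2 comparisons. The search repeatedly halves the search space by comparing with the middle element.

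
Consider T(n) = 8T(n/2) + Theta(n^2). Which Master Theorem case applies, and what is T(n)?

Master Theorem for T(n) = 8T(n/2) + O(n^2):

a = 8, b = 2, c = 2
log_b(a) = log_2(8) = 3.0000

Case 1: c = 2 < log_2(8) = 3.0000
T(n) = O(n^(log_2 8)) = O(n^3)

For T(n) = 8T(n/2) + O(n^2): log_2(8) = 3.0000. This is Case 1 of the Master Theorem (c < log_b(a), work dominated by leaves), giving O(n^3).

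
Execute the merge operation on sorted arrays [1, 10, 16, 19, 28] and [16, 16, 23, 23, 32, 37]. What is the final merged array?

Merging process:

Compare 1 vs 16: take 1 from left. Merged: [1]
Compare 10 vs 16: take 10 from left. Merged: [1, 10]
Compare 16 vs 16: take 16 from left. Merged: [1, 10, 16]
Compare 19 vs 16: take 16 from right. Merged: [1, 10, 16, 16]
Compare 19 vs 16: take 16 from right. Merged: [1, 10, 16, 16, 16]
Compare 19 vs 23: take 19 from left. Merged: [1, 10, 16, 16, 16, 19]
Compare 28 vs 23: take 23 from right. Merged: [1, 10, 16, 16, 16, 19, 23]
Compare 28 vs 23: take 23 from right. Merged: [1, 10, 16, 16, 16, 19, 23, 23]
Compare 28 vs 32: take 28 from left. Merged: [1, 10, 16, 16, 16, 19, 23, 23, 28]
Append remaining from right: [32, 37]. Merged: [1, 10, 16, 16, 16, 19, 23, 23, 28, 32, 37]

Final merged array: [1, 10, 16, 16, 16, 19, 23, 23, 28, 32, 37]
Total comparisons: 9

The merged array is [1, 10, 16, 16, 16, 19, 23, 23, 28, 32, 37], requiring 9 comparisons. The merge step runs in O(n) time where n is the total number of elements.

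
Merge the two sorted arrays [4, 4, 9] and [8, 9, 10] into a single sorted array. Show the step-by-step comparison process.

Merging process:

Compare 4 vs 8: take 4 from left. Merged: [4]
Compare 4 vs 8: take 4 from left. Merged: [4, 4]
Compare 9 vs 8: take 8 from right. Merged: [4, 4, 8]
Compare 9 vs 9: take 9 from left. Merged: [4, 4, 8, 9]
Append remaining from right: [9, 10]. Merged: [4, 4, 8, 9, 9, 10]

Final merged array: [4, 4, 8, 9, 9, 10]
Total comparisons: 4

The merged array is [4, 4, 8, 9, 9, 10], requiring 4 comparisons. The merge step runs in O(n) time where n is the total number of elements.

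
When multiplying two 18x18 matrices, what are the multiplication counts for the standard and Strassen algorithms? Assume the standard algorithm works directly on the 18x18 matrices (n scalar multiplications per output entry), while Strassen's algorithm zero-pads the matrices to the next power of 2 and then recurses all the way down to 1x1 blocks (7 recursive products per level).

Matrix multiplication for 18x18 matrices:

Strassen's algorithm requires power-of-2 dimensions. Pad 18x18 to 32x32 (next power of 2).

Standard algorithm: 18^3 = 5832 multiplications
Strassen's algorithm: 7^(log2(32)) = 7^5 = 16807 multiplications
Difference: 5832 - 16807 = -10975 (Strassen uses MORE here due to padding overhead — for small or just-over-power-of-2 n, padding can outweigh the per-level savings)

Standard: 5832 multiplications (18^3). Strassen: 16807 multiplications (7^5, after padding to 32x32). Strassen reduces 8 recursive multiplications to 7 at each level.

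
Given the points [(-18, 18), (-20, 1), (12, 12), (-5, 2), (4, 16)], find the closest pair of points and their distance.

Computing all pairwise distances among 5 points:

d((-18, 18), (-20, 1)) = 17.1172
d((-18, 18), (12, 12)) = 30.5941
d((-18, 18), (-5, 2)) = 20.6155
d((-18, 18), (4, 16)) = 22.0907
d((-20, 1), (12, 12)) = 33.8378
d((-20, 1), (-5, 2)) = 15.0333
d((-20, 1), (4, 16)) = 28.3019
d((12, 12), (-5, 2)) = 19.7231
d((12, 12), (4, 16)) = 8.9443 <-- minimum
d((-5, 2), (4, 16)) = 16.6433

Closest pair: (12, 12) and (4, 16) with distance 8.9443

The closest pair is (12, 12) and (4, 16) with Euclidean distance 8.9443. For 5 points, brute-force pairwise comparison is shown above. For large n, the divide-and-conquer algorithm (sort by x, recurse on halves, check the dividing strip) achieves O(n log n).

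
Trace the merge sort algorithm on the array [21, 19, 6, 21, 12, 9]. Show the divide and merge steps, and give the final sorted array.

Merge sort trace:

Split: [21, 19, 6, 21, 12, 9] -> [21, 19, 6] and [21, 12, 9]
  Split: [21, 19, 6] -> [21] and [19, 6]
    Split: [19, 6] -> [19] and [6]
    Merge: [19] + [6] -> [6, 19]
  Merge: [21] + [6, 19] -> [6, 19, 21]
  Split: [21, 12, 9] -> [21] and [12, 9]
    Split: [12, 9] -> [12] and [9]
    Merge: [12] + [9] -> [9, 12]
  Merge: [21] + [9, 12] -> [9, 12, 21]
Merge: [6, 19, 21] + [9, 12, 21] -> [6, 9, 12, 19, 21, 21]

Final sorted array: [6, 9, 12, 19, 21, 21]

The merge sort proceeds by recursively splitting the array and merging sorted halves.
After all merges, the sorted array is [6, 9, 12, 19, 21, 21].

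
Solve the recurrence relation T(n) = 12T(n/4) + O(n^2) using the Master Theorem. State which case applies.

Master Theorem for T(n) = 12T(n/4) + O(n^2):

a = 12, b = 4, c = 2
log_b(a) = log_4(12) = 1.7925

Case 3: c = 2 > log_4(12) = 1.7925
T(n) = O(n^2) = O(n^2)

For T(n) = 12T(n/4) + O(n^2): log_4(12) = 1.7925. This is Case 3 of the Master Theorem (c > log_b(a), work dominated by root), giving O(n^2).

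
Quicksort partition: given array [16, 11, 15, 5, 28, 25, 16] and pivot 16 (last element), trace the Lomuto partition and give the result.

Lomuto partition with pivot = 16:

Initial array: [16, 11, 15, 5, 28, 25, 16]

arr[0]=16 <= 16: swap with position 0, array becomes [16, 11, 15, 5, 28, 25, 16]
arr[1]=11 <= 16: swap with position 1, array becomes [16, 11, 15, 5, 28, 25, 16]
arr[2]=15 <= 16: swap with position 2, array becomes [16, 11, 15, 5, 28, 25, 16]
arr[3]=5 <= 16: swap with position 3, array becomes [16, 11, 15, 5, 28, 25, 16]
arr[4]=28 > 16: no swap
arr[5]=25 > 16: no swap

Place pivot at position 4: [16, 11, 15, 5, 16, 25, 28]
Pivot position: 4

After partitioning with pivot 16, the array becomes [16, 11, 15, 5, 16, 25, 28]. The pivot is placed at index 4. All elements to the left of the pivot are <= 16, and all elements to the right are > 16.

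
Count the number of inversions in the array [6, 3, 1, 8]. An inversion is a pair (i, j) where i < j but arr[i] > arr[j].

Finding inversions in [6, 3, 1, 8]:

(0, 1): arr[0]=6 > arr[1]=3
(0, 2): arr[0]=6 > arr[2]=1
(1, 2): arr[1]=3 > arr[2]=1

Total inversions: 3

The array has 3 inversion(s): (0,1), (0,2), (1,2). Each pair (i,j) satisfies i < j and arr[i] > arr[j].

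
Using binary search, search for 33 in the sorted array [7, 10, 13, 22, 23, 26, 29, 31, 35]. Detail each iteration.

Binary search for 33 in [7, 10, 13, 22, 23, 26, 29, 31, 35]:

lo=0, hi=8, mid=4, arr[mid]=23 -> 23 < 33, search right half
lo=5, hi=8, mid=6, arr[mid]=29 -> 29 < 33, search right half
lo=7, hi=8, mid=7, arr[mid]=31 -> 31 < 33, search right half
lo=8, hi=8, mid=8, arr[mid]=35 -> 35 > 33, search left half
lo=8 > hi=7, target 33 not found

Binary search determines that 33 is not in the array after 4 comparisons. The search space was exhausted without finding the target.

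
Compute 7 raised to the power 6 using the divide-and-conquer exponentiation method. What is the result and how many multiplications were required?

Computing 7^6 by squaring (build up from 7^1; each line after the first costs one multiplication):

7^1 = 7
7^2 = (7^1)^2 = 7^2 = 49
7^3 = 7 * 7^2 = 7 * 49 = 343
7^6 = (7^3)^2 = 343^2 = 117649

Result: 117649
Multiplications needed: 3 (3 lines after 7^1)

7^6 = 117649. Using exponentiation by squaring, this requires 3 multiplications. The key idea: if the exponent is even, square the half-power; if odd, multiply by the base once.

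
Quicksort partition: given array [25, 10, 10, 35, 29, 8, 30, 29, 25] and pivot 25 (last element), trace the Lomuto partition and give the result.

Lomuto partition with pivot = 25:

Initial array: [25, 10, 10, 35, 29, 8, 30, 29, 25]

arr[0]=25 <= 25: swap with position 0, array becomes [25, 10, 10, 35, 29, 8, 30, 29, 25]
arr[1]=10 <= 25: swap with position 1, array becomes [25, 10, 10, 35, 29, 8, 30, 29, 25]
arr[2]=10 <= 25: swap with position 2, array becomes [25, 10, 10, 35, 29, 8, 30, 29, 25]
arr[3]=35 > 25: no swap
arr[4]=29 > 25: no swap
arr[5]=8 <= 25: swap with position 3, array becomes [25, 10, 10, 8, 29, 35, 30, 29, 25]
arr[6]=30 > 25: no swap
arr[7]=29 > 25: no swap

Place pivot at position 4: [25, 10, 10, 8, 25, 35, 30, 29, 29]
Pivot position: 4

After partitioning with pivot 25, the array becomes [25, 10, 10, 8, 25, 35, 30, 29, 29]. The pivot is placed at index 4. All elements to the left of the pivot are <= 25, and all elements to the right are > 25.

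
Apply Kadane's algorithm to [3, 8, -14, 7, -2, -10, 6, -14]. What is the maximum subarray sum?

Using Kadane's algorithm on [3, 8, -14, 7, -2, -10, 6, -14]:

Scanning through the array:
Position 1 (value 8): max_ending_here = 11, max_so_far = 11
Position 2 (value -14): max_ending_here = -3, max_so_far = 11
Position 3 (value 7): max_ending_here = 7, max_so_far = 11
Position 4 (value -2): max_ending_here = 5, max_so_far = 11
Position 5 (value -10): max_ending_here = -5, max_so_far = 11
Position 6 (value 6): max_ending_here = 6, max_so_far = 11
Position 7 (value -14): max_ending_here = -8, max_so_far = 11

Maximum subarray: [3, 8]
Maximum sum: 11

The maximum subarray is [3, 8] with sum 11. This subarray runs from index 0 to index 1.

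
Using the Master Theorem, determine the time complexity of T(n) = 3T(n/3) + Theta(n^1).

Master Theorem for T(n) = 3T(n/3) + O(n^1):

a = 3, b = 3, c = 1
log_b(a) = log_3(3) = 1.0000

Case 2: c = 1 = log_3(3) = 1.0000
T(n) = O(n^1 log n) = O(n log n)

For T(n) = 3T(n/3) + O(n^1): log_3(3) = 1.0000. This is Case 2 of the Master Theorem (c = log_b(a), equal work at all levels), giving O(n log n).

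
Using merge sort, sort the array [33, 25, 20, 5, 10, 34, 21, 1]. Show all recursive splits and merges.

Merge sort trace:

Split: [33, 25, 20, 5, 10, 34, 21, 1] -> [33, 25, 20, 5] and [10, 34, 21, 1]
  Split: [33, 25, 20, 5] -> [33, 25] and [20, 5]
    Split: [33, 25] -> [33] and [25]
    Merge: [33] + [25] -> [25, 33]
    Split: [20, 5] -> [20] and [5]
    Merge: [20] + [5] -> [5, 20]
  Merge: [25, 33] + [5, 20] -> [5, 20, 25, 33]
  Split: [10, 34, 21, 1] -> [10, 34] and [21, 1]
    Split: [10, 34] -> [10] and [34]
    Merge: [10] + [34] -> [10, 34]
    Split: [21, 1] -> [21] and [1]
    Merge: [21] + [1] -> [1, 21]
  Merge: [10, 34] + [1, 21] -> [1, 10, 21, 34]
Merge: [5, 20, 25, 33] + [1, 10, 21, 34] -> [1, 5, 10, 20, 21, 25, 33, 34]

Final sorted array: [1, 5, 10, 20, 21, 25, 33, 34]

The merge sort proceeds by recursively splitting the array and merging sorted halves.
After all merges, the sorted array is [1, 5, 10, 20, 21, 25, 33, 34].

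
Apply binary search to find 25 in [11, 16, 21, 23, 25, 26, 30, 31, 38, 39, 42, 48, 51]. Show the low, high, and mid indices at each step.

Binary search for 25 in [11, 16, 21, 23, 25, 26, 30, 31, 38, 39, 42, 48, 51]:

lo=0, hi=12, mid=6, arr[mid]=30 -> 30 > 25, search left half
lo=0, hi=5, mid=2, arr[mid]=21 -> 21 < 25, search right half
lo=3, hi=5, mid=4, arr[mid]=25 -> Found target at index 4!

Binary search finds 25 at index 4 after 3 comparisons. The search repeatedly halves the search space by comparing with the middle element.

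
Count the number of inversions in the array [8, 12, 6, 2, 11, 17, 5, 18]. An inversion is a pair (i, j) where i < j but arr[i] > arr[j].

Finding inversions in [8, 12, 6, 2, 11, 17, 5, 18]:

(0, 2): arr[0]=8 > arr[2]=6
(0, 3): arr[0]=8 > arr[3]=2
(0, 6): arr[0]=8 > arr[6]=5
(1, 2): arr[1]=12 > arr[2]=6
(1, 3): arr[1]=12 > arr[3]=2
(1, 4): arr[1]=12 > arr[4]=11
(1, 6): arr[1]=12 > arr[6]=5
(2, 3): arr[2]=6 > arr[3]=2
(2, 6): arr[2]=6 > arr[6]=5
(4, 6): arr[4]=11 > arr[6]=5
(5, 6): arr[5]=17 > arr[6]=5

Total inversions: 11

The array has 11 inversion(s): (0,2), (0,3), (0,6), (1,2), (1,3), (1,4), (1,6), (2,3), (2,6), (4,6), (5,6). Each pair (i,j) satisfies i < j and arr[i] > arr[j].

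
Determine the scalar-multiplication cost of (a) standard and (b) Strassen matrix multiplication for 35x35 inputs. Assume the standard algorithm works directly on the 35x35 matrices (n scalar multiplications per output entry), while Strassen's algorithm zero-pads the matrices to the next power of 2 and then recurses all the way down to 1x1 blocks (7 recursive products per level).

Matrix multiplication for 35x35 matrices:

Strassen's algorithm requires power-of-2 dimensions. Pad 35x35 to 64x64 (next power of 2).

Standard algorithm: 35^3 = 42875 multiplications
Strassen's algorithm: 7^(log2(64)) = 7^6 = 117649 multiplications
Difference: 42875 - 117649 = -74774 (Strassen uses MORE here due to padding overhead — for small or just-over-power-of-2 n, padding can outweigh the per-level savings)

Standard: 42875 multiplications (35^3). Strassen: 117649 multiplications (7^6, after padding to 64x64). Strassen reduces 8 recursive multiplications to 7 at each level.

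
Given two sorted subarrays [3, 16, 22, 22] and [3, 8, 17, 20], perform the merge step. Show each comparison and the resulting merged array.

Merging process:

Compare 3 vs 3: take 3 from left. Merged: [3]
Compare 16 vs 3: take 3 from right. Merged: [3, 3]
Compare 16 vs 8: take 8 from right. Merged: [3, 3, 8]
Compare 16 vs 17: take 16 from left. Merged: [3, 3, 8, 16]
Compare 22 vs 17: take 17 from right. Merged: [3, 3, 8, 16, 17]
Compare 22 vs 20: take 20 from right. Merged: [3, 3, 8, 16, 17, 20]
Append remaining from left: [22, 22]. Merged: [3, 3, 8, 16, 17, 20, 22, 22]

Final merged array: [3, 3, 8, 16, 17, 20, 22, 22]
Total comparisons: 6

The merged array is [3, 3, 8, 16, 17, 20, 22, 22], requiring 6 comparisons. The merge step runs in O(n) time where n is the total number of elements.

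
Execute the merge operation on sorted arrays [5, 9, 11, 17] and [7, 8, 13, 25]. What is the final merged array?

Merging process:

Compare 5 vs 7: take 5 from left. Merged: [5]
Compare 9 vs 7: take 7 from right. Merged: [5, 7]
Compare 9 vs 8: take 8 from right. Merged: [5, 7, 8]
Compare 9 vs 13: take 9 from left. Merged: [5, 7, 8, 9]
Compare 11 vs 13: take 11 from left. Merged: [5, 7, 8, 9, 11]
Compare 17 vs 13: take 13 from right. Merged: [5, 7, 8, 9, 11, 13]
Compare 17 vs 25: take 17 from left. Merged: [5, 7, 8, 9, 11, 13, 17]
Append remaining from right: [25]. Merged: [5, 7, 8, 9, 11, 13, 17, 25]

Final merged array: [5, 7, 8, 9, 11, 13, 17, 25]
Total comparisons: 7

The merged array is [5, 7, 8, 9, 11, 13, 17, 25], requiring 7 comparisons. The merge step runs in O(n) time where n is the total number of elements.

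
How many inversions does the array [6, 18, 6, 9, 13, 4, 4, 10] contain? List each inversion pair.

Finding inversions in [6, 18, 6, 9, 13, 4, 4, 10]:

(0, 5): arr[0]=6 > arr[5]=4
(0, 6): arr[0]=6 > arr[6]=4
(1, 2): arr[1]=18 > arr[2]=6
(1, 3): arr[1]=18 > arr[3]=9
(1, 4): arr[1]=18 > arr[4]=13
(1, 5): arr[1]=18 > arr[5]=4
(1, 6): arr[1]=18 > arr[6]=4
(1, 7): arr[1]=18 > arr[7]=10
(2, 5): arr[2]=6 > arr[5]=4
(2, 6): arr[2]=6 > arr[6]=4
(3, 5): arr[3]=9 > arr[5]=4
(3, 6): arr[3]=9 > arr[6]=4
(4, 5): arr[4]=13 > arr[5]=4
(4, 6): arr[4]=13 > arr[6]=4
(4, 7): arr[4]=13 > arr[7]=10

Total inversions: 15

The array has 15 inversion(s): (0,5), (0,6), (1,2), (1,3), (1,4), (1,5), (1,6), (1,7), (2,5), (2,6), (3,5), (3,6), (4,5), (4,6), (4,7). Each pair (i,j) satisfies i < j and arr[i] > arr[j].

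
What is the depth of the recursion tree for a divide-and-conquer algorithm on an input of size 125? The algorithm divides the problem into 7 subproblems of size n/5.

For divide and conquer with division factor 5:

Problem sizes at each level:
Level 0: 125
Level 1: 25
Level 2: 5
Level 3: 1

The root is level 0 and the size-1 base case is level 3 (the tree spans levels 0 through 3, i.e. 4 levels counting the root), so the depth is the number of divisions: log_5(125) = 3

The recursion tree depth is log_5(125) = 3. At each level, the problem size is divided by 5, so it takes 3 divisions to reduce to a base case of size 1. The algorithm makes 7 recursive calls at each level.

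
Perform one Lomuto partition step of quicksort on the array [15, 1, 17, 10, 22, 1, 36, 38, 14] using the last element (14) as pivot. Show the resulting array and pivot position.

Lomuto partition with pivot = 14:

Initial array: [15, 1, 17, 10, 22, 1, 36, 38, 14]

arr[0]=15 > 14: no swap
arr[1]=1 <= 14: swap with position 0, array becomes [1, 15, 17, 10, 22, 1, 36, 38, 14]
arr[2]=17 > 14: no swap
arr[3]=10 <= 14: swap with position 1, array becomes [1, 10, 17, 15, 22, 1, 36, 38, 14]
arr[4]=22 > 14: no swap
arr[5]=1 <= 14: swap with position 2, array becomes [1, 10, 1, 15, 22, 17, 36, 38, 14]
arr[6]=36 > 14: no swap
arr[7]=38 > 14: no swap

Place pivot at position 3: [1, 10, 1, 14, 22, 17, 36, 38, 15]
Pivot position: 3

After partitioning with pivot 14, the array becomes [1, 10, 1, 14, 22, 17, 36, 38, 15]. The pivot is placed at index 3. All elements to the left of the pivot are <= 14, and all elements to the right are > 14.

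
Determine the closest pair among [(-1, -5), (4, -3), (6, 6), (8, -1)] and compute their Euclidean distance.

Computing all pairwise distances among 4 points:

d((-1, -5), (4, -3)) = 5.3852
d((-1, -5), (6, 6)) = 13.0384
d((-1, -5), (8, -1)) = 9.8489
d((4, -3), (6, 6)) = 9.2195
d((4, -3), (8, -1)) = 4.4721 <-- minimum
d((6, 6), (8, -1)) = 7.2801

Closest pair: (4, -3) and (8, -1) with distance 4.4721

The closest pair is (4, -3) and (8, -1) with Euclidean distance 4.4721. For 4 points, brute-force pairwise comparison is shown above. For large n, the divide-and-conquer algorithm (sort by x, recurse on halves, check the dividing strip) achieves O(n log n).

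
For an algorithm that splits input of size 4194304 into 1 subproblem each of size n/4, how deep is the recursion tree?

For divide and conquer with division factor 4:

Problem sizes at each level:
Level 0: 4194304
Level 1: 1048576
Level 2: 262144
Level 3: 65536
Level 4: 16384
Level 5: 4096
Level 6: 1024
Level 7: 256
Level 8: 64
Level 9: 16
Level 10: 4
Level 11: 1

The root is level 0 and the size-1 base case is level 11 (the tree spans levels 0 through 11, i.e. 12 levels counting the root), so the depth is the number of divisions: log_4(4194304) = 11

The recursion tree depth is log_4(4194304) = 11. At each level, the problem size is divided by 4, so it takes 11 divisions to reduce to a base case of size 1. The algorithm makes 1 recursive call at each level.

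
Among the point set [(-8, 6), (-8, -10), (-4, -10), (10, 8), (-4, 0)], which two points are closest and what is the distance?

Computing all pairwise distances among 5 points:

d((-8, 6), (-8, -10)) = 16.0
d((-8, 6), (-4, -10)) = 16.4924
d((-8, 6), (10, 8)) = 18.1108
d((-8, 6), (-4, 0)) = 7.2111
d((-8, -10), (-4, -10)) = 4.0 <-- minimum
d((-8, -10), (10, 8)) = 25.4558
d((-8, -10), (-4, 0)) = 10.7703
d((-4, -10), (10, 8)) = 22.8035
d((-4, -10), (-4, 0)) = 10.0
d((10, 8), (-4, 0)) = 16.1245

Closest pair: (-8, -10) and (-4, -10) with distance 4.0

The closest pair is (-8, -10) and (-4, -10) with Euclidean distance 4.0. For 5 points, brute-force pairwise comparison is shown above. For large n, the divide-and-conquer algorithm (sort by x, recurse on halves, check the dividing strip) achieves O(n log n).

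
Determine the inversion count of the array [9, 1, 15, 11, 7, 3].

Finding inversions in [9, 1, 15, 11, 7, 3]:

(0, 1): arr[0]=9 > arr[1]=1
(0, 4): arr[0]=9 > arr[4]=7
(0, 5): arr[0]=9 > arr[5]=3
(2, 3): arr[2]=15 > arr[3]=11
(2, 4): arr[2]=15 > arr[4]=7
(2, 5): arr[2]=15 > arr[5]=3
(3, 4): arr[3]=11 > arr[4]=7
(3, 5): arr[3]=11 > arr[5]=3
(4, 5): arr[4]=7 > arr[5]=3

Total inversions: 9

The array has 9 inversion(s): (0,1), (0,4), (0,5), (2,3), (2,4), (2,5), (3,4), (3,5), (4,5). Each pair (i,j) satisfies i < j and arr[i] > arr[j].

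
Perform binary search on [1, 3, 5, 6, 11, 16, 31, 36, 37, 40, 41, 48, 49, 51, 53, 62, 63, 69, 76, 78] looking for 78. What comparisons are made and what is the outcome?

Binary search for 78 in [1, 3, 5, 6, 11, 16, 31, 36, 37, 40, 41, 48, 49, 51, 53, 62, 63, 69, 76, 78]:

lo=0, hi=19, mid=9, arr[mid]=40 -> 40 < 78, search right half
lo=10, hi=19, mid=14, arr[mid]=53 -> 53 < 78, search right half
lo=15, hi=19, mid=17, arr[mid]=69 -> 69 < 78, search right half
lo=18, hi=19, mid=18, arr[mid]=76 -> 76 < 78, search right half
lo=19, hi=19, mid=19, arr[mid]=78 -> Found target at index 19!

Binary search finds 78 at index 19 after 5 comparisons. The search repeatedly halves the search space by comparing with the middle element.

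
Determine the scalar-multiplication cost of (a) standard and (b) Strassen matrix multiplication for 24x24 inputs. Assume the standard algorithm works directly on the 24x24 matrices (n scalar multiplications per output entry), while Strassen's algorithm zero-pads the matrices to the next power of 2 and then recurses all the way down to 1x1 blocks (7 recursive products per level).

Matrix multiplication for 24x24 matrices:

Strassen's algorithm requires power-of-2 dimensions. Pad 24x24 to 32x32 (next power of 2).

Standard algorithm: 24^3 = 13824 multiplications
Strassen's algorithm: 7^(log2(32)) = 7^5 = 16807 multiplications
Difference: 13824 - 16807 = -2983 (Strassen uses MORE here due to padding overhead — for small or just-over-power-of-2 n, padding can outweigh the per-level savings)

Standard: 13824 multiplications (24^3). Strassen: 16807 multiplications (7^5, after padding to 32x32). Strassen reduces 8 recursive multiplications to 7 at each level.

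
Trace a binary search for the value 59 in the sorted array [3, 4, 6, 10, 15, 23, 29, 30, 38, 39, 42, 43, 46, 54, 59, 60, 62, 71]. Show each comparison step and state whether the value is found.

Binary search for 59 in [3, 4, 6, 10, 15, 23, 29, 30, 38, 39, 42, 43, 46, 54, 59, 60, 62, 71]:

lo=0, hi=17, mid=8, arr[mid]=38 -> 38 < 59, search right half
lo=9, hi=17, mid=13, arr[mid]=54 -> 54 < 59, search right half
lo=14, hi=17, mid=15, arr[mid]=60 -> 60 > 59, search left half
lo=14, hi=14, mid=14, arr[mid]=59 -> Found target at index 14!

Binary search finds 59 at index 14 after 4 comparisons. The search repeatedly halves the search space by comparing with the middle element.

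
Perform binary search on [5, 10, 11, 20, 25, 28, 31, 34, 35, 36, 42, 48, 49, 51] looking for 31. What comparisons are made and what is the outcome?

Binary search for 31 in [5, 10, 11, 20, 25, 28, 31, 34, 35, 36, 42, 48, 49, 51]:

lo=0, hi=13, mid=6, arr[mid]=31 -> Found target at index 6!

Binary search finds 31 at index 6 after 1 comparisons. The search repeatedly halves the search space by comparing with the middle element.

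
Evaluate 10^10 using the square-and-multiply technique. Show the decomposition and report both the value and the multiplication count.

Computing 10^10 by squaring (build up from 10^1; each line after the first costs one multiplication):

10^1 = 10
10^2 = (10^1)^2 = 10^2 = 100
10^4 = (10^2)^2 = 100^2 = 10000
10^5 = 10 * 10^4 = 10 * 10000 = 100000
10^10 = (10^5)^2 = 100000^2 = 10000000000

Result: 10000000000
Multiplications needed: 4 (4 lines after 10^1)

10^10 = 10000000000. Using exponentiation by squaring, this requires 4 multiplications. The key idea: if the exponent is even, square the half-power; if odd, multiply by the base once.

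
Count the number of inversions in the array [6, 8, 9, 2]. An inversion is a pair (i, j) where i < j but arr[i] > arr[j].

Finding inversions in [6, 8, 9, 2]:

(0, 3): arr[0]=6 > arr[3]=2
(1, 3): arr[1]=8 > arr[3]=2
(2, 3): arr[2]=9 > arr[3]=2

Total inversions: 3

The array has 3 inversion(s): (0,3), (1,3), (2,3). Each pair (i,j) satisfies i < j and arr[i] > arr[j].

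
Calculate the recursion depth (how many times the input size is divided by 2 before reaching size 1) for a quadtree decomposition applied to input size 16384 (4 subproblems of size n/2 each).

For divide and conquer with division factor 2:

Problem sizes at each level:
Level 0: 16384
Level 1: 8192
Level 2: 4096
Level 3: 2048
Level 4: 1024
Level 5: 512
Level 6: 256
Level 7: 128
Level 8: 64
Level 9: 32
Level 10: 16
Level 11: 8
Level 12: 4
Level 13: 2
Level 14: 1

The root is level 0 and the size-1 base case is level 14 (the tree spans levels 0 through 14, i.e. 15 levels counting the root), so the depth is the number of divisions: log_2(16384) = 14

The recursion tree depth is log_2(16384) = 14. At each level, the problem size is divided by 2, so it takes 14 divisions to reduce to a base case of size 1. The algorithm makes 4 recursive calls at each level.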